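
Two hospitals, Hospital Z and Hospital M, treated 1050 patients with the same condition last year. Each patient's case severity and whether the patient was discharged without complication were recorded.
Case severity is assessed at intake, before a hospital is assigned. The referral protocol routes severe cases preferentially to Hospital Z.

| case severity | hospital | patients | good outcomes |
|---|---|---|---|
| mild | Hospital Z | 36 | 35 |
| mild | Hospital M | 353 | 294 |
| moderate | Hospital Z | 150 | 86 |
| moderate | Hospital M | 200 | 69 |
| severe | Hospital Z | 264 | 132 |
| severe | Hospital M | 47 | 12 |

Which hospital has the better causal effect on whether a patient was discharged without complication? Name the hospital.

The stratified and pooled comparisons disagree (Hospital Z wins within each case severity; Hospital M wins overall), so the answer turns on the causal role of case severity.
Here case severity is a common cause — it drives both which hospital a case falls under and the outcome. The crude comparison mixes populations; the stratum-specific rates are the causally relevant ones.
Within each level — mild: 97.2% vs 83.3%; moderate: 57.3% vs 34.5%; severe: 50.0% vs 25.5% — Hospital Z is higher every time.

Hospital Z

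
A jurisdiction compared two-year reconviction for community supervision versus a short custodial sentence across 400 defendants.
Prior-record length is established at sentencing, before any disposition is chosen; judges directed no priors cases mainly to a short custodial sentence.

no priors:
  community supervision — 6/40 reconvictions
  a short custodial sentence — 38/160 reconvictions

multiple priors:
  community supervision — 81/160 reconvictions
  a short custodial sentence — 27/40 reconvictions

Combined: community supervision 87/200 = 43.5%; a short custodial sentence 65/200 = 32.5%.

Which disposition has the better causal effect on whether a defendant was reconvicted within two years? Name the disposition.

Within every prior-record length level community supervision has the lower rate, yet pooled a short custodial sentence does — Simpson's reversal.
Here prior-record length is a common cause — it drives both which disposition a case falls under and the outcome. The crude comparison mixes populations; the stratum-specific rates are the causally relevant ones.
Within each level — no priors: 15.0% vs 23.8%; multiple priors: 50.6% vs 67.5% — community supervision is lower every time.

community supervision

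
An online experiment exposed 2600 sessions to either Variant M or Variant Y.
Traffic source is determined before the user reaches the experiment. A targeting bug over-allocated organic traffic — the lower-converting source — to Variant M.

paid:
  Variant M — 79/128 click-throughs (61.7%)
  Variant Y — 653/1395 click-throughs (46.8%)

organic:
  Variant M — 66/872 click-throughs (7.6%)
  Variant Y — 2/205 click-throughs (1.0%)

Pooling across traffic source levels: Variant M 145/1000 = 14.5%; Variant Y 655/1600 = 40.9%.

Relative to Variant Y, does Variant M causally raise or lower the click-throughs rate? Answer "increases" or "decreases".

increases

Within every traffic source level Variant M has the higher rate, yet pooled Variant Y does — Simpson's reversal.
The imbalance in traffic source arose from how sessions were allocated, not from anything the variant did; and traffic source independently affects the outcome. The pooled gap is confounded — condition on traffic source.
Within each level — paid: 61.7% vs 46.8%; organic: 7.6% vs 1.0% — Variant M is higher every time.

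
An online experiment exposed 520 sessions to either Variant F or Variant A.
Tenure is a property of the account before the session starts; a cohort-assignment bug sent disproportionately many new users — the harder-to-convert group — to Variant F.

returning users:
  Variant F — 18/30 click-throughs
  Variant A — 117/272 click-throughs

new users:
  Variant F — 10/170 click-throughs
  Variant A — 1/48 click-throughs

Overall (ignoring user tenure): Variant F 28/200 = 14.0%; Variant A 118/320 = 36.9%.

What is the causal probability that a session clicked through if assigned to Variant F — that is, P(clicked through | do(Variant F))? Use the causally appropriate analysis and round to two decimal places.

The user tenure-specific comparison favours Variant F throughout, but the pooled figures favour Variant A. The question is whether to condition on user tenure.
The imbalance in user tenure arose from how sessions were allocated, not from anything the variant did; and user tenure independently affects the outcome. The pooled gap is confounded — condition on user tenure.
Standardising Variant F to the population user tenure mix: 0.581·18/30 + 0.419·10/170 = 0.373.

0.37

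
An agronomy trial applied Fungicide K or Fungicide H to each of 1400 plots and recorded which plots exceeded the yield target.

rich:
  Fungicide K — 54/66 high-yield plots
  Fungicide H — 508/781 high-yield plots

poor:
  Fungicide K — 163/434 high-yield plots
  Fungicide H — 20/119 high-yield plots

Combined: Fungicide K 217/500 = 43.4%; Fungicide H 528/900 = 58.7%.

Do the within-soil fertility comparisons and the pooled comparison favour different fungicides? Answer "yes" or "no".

Within each soil fertility level (rich 81.8% vs 65.0%; poor 37.6% vs 16.8%), Fungicide K has the higher rate every time. Pooled: 43.4% vs 58.7% — Fungicide H has the higher rate overall. The two comparisons disagree.

yes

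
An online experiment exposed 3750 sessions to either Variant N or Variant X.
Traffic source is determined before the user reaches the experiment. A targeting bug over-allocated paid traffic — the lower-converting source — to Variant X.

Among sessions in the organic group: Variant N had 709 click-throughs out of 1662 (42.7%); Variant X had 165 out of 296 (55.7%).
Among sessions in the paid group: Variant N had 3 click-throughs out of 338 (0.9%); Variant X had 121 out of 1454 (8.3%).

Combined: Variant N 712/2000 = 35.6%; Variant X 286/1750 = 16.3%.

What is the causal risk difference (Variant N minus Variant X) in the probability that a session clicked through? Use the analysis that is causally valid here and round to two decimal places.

Within every traffic source level Variant X has the higher rate, yet pooled Variant N does — Simpson's reversal.
Here traffic source is a common cause — it drives both which variant a case falls under and the outcome. The crude comparison mixes populations; the stratum-specific rates are the causally relevant ones.
Adjusting over the population distribution of traffic source: 0.522·(0.427−0.557) + 0.478·(0.009−0.083) = -0.104.

-0.10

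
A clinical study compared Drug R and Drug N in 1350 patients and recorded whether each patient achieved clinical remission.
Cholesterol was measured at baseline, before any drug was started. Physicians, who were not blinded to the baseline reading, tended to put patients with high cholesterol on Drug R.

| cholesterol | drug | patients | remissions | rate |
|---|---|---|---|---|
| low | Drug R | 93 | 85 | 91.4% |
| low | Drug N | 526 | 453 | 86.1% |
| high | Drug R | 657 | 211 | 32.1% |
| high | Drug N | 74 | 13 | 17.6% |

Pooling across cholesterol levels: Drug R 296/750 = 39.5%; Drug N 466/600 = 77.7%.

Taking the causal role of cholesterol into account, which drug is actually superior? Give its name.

Nothing the drug does changes cholesterol; the imbalance is an allocation artefact. With cholesterol also predicting the outcome, the pooled figure is confounded, and the within-stratum comparison is the causal one.
Within each level — low: 91.4% vs 86.1%; high: 32.1% vs 17.6% — Drug R is higher every time.

Drug R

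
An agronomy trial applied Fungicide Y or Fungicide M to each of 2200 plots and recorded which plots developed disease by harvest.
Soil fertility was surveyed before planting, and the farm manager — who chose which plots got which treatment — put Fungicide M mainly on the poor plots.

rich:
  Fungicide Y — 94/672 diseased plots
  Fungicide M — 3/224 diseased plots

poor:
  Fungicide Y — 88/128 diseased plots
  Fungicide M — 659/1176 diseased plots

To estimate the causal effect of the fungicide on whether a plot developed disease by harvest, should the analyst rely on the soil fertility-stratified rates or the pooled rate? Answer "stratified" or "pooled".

Fungicide M is lower inside every soil fertility stratum but Fungicide Y is lower in aggregate. Whether to stratify depends on how soil fertility relates to the fungicide.
Nothing the fungicide does changes soil fertility; the imbalance is an allocation artefact. With soil fertility also predicting the outcome, the pooled figure is confounded, and the within-stratum comparison is the causal one.
Within each level — rich: 14.0% vs 1.3%; poor: 68.8% vs 56.0% — Fungicide M is lower every time.

stratified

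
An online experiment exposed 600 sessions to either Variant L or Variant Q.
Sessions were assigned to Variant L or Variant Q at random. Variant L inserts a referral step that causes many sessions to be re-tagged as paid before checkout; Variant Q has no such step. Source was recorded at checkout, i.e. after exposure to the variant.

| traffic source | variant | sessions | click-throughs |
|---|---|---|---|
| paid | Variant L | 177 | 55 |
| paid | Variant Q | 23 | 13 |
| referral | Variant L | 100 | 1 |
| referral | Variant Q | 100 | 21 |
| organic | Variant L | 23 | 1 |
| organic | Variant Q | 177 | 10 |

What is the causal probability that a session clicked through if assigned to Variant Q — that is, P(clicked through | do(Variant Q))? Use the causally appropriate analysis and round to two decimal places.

0.15

The traffic source-specific comparison favours Variant Q throughout, but the pooled figures favour Variant L. The question is whether to condition on traffic source.
Traffic source here is a post-treatment variable shaped by the variant; conditioning on it would introduce bias rather than remove it. The overall comparison is the causal one.
So P(outcome | do(Variant Q)) is just the pooled rate for Variant Q: 44/300 = 0.147.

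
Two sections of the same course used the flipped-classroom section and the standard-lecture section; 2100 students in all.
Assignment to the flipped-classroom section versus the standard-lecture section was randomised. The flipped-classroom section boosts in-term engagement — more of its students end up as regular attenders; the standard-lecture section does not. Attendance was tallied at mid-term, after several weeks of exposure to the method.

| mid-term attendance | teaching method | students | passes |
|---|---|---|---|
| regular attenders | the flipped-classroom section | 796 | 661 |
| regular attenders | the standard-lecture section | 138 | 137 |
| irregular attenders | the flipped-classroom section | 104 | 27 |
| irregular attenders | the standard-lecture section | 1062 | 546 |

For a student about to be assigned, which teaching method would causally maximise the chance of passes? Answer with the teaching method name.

the flipped-classroom section

The distribution of mid-term attendance is itself part of what the teaching method does — it is an intermediate outcome. Holding it fixed would remove that part of the effect; the total effect is the pooled difference.
Pooled: the flipped-classroom section 76.4% vs the standard-lecture section 56.9%; the flipped-classroom section is higher overall.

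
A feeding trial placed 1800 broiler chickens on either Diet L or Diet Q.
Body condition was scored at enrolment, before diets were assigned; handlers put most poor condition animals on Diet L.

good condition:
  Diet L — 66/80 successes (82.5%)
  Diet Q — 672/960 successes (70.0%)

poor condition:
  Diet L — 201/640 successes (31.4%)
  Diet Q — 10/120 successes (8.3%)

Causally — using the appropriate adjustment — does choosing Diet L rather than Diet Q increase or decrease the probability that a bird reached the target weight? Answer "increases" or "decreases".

Starting body condition is set before the diet has any effect — it is not caused by the diet — and it independently drives the outcome. That makes it a confounder, so the causal comparison is within starting body condition levels.
Within each level — good condition: 82.5% vs 70.0%; poor condition: 31.4% vs 8.3% — Diet L is higher every time.

increases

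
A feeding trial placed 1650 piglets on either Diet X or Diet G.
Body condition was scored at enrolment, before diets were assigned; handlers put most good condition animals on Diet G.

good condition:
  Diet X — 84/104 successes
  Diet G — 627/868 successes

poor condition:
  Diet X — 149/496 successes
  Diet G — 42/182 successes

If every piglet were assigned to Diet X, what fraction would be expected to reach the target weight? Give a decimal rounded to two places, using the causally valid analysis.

Within every starting body condition level Diet X has the higher rate, yet pooled Diet G does — Simpson's reversal.
Nothing the diet does changes starting body condition; the imbalance is an allocation artefact. With starting body condition also predicting the outcome, the pooled figure is confounded, and the within-stratum comparison is the causal one.
Standardising Diet X to the population starting body condition mix: 0.589·84/104 + 0.411·149/496 = 0.599.

0.60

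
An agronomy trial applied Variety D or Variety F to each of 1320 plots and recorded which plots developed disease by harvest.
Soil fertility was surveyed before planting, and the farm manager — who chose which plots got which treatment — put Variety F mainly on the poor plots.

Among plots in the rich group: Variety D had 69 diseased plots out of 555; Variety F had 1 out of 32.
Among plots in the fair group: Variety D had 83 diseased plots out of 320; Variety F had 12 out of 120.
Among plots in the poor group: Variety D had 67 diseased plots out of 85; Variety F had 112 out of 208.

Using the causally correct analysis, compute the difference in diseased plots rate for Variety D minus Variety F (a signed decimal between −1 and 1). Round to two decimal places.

Since soil fertility is a pre-existing factor (not a product of the variety) and it affects the outcome on its own, it is a confounder. The stratified rates, not the pooled rate, identify the causal effect.
Adjusting over the population distribution of soil fertility: 0.445·(0.124−0.031) + 0.333·(0.259−0.100) + 0.222·(0.788−0.538) = +0.150.

+0.15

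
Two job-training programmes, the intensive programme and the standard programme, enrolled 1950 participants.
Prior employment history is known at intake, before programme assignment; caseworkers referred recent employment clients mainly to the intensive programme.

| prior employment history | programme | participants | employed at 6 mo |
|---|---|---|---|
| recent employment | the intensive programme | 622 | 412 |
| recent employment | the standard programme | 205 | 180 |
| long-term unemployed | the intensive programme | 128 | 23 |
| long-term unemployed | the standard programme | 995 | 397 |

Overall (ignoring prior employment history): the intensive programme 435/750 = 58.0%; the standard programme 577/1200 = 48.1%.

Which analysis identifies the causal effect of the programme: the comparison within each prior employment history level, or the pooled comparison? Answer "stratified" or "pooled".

the standard programme is higher inside every prior employment history stratum but the intensive programme is higher in aggregate. Whether to stratify depends on how prior employment history relates to the programme.
Here prior employment history is a common cause — it drives both which programme a case falls under and the outcome. The crude comparison mixes populations; the stratum-specific rates are the causally relevant ones.
Within each level — recent employment: 66.2% vs 87.8%; long-term unemployed: 18.0% vs 39.9% — the standard programme is higher every time.

stratified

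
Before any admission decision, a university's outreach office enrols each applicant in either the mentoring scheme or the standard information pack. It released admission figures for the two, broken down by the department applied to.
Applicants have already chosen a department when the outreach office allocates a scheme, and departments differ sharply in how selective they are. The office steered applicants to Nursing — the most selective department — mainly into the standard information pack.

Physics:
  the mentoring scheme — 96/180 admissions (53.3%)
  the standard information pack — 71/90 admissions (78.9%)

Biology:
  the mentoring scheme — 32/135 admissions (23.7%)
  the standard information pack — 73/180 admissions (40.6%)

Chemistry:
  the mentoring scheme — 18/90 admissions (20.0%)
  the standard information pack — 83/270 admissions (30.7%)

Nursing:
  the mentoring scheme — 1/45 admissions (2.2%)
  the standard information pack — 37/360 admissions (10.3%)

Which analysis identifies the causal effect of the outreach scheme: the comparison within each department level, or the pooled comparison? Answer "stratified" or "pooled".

stratified

Within every department level the standard information pack has the higher rate, yet pooled the mentoring scheme does — Simpson's reversal.
Here department is a common cause — it drives both which outreach scheme a case falls under and the outcome. The crude comparison mixes populations; the stratum-specific rates are the causally relevant ones.
Within each level — Physics: 53.3% vs 78.9%; Biology: 23.7% vs 40.6%; Chemistry: 20.0% vs 30.7%; Nursing: 2.2% vs 10.3% — the standard information pack is higher every time.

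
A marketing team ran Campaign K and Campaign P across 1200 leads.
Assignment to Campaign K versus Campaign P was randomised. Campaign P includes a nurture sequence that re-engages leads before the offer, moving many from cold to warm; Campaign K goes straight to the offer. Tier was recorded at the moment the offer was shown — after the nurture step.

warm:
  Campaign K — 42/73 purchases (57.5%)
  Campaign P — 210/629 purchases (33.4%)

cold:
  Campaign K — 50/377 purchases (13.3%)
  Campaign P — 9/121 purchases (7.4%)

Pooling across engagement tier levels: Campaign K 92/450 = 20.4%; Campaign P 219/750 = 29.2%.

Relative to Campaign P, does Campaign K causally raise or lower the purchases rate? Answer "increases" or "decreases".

Within every engagement tier level Campaign K has the higher rate, yet pooled Campaign P does — Simpson's reversal.
Engagement tier is recorded after the campaign and is itself shifted by it — it sits on the causal path from campaign to outcome. Conditioning on a mediator would strip out part of the effect we want; the pooled comparison gives the total causal effect.
Pooled: Campaign K 20.4% vs Campaign P 29.2%; Campaign P is higher overall.

decreases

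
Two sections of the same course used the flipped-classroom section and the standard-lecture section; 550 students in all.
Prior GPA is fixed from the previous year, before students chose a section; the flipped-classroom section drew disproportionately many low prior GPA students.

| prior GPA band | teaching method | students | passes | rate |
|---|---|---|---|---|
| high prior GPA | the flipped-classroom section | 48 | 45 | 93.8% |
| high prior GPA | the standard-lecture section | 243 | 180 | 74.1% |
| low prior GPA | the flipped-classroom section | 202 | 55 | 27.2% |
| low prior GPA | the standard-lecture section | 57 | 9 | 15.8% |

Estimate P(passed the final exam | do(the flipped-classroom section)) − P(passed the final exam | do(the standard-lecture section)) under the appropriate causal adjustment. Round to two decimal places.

Prior GPA band satisfies the back-door criterion: it is not a descendant of the teaching method, and it blocks the spurious path from teaching method to outcome. Adjusting for it (i.e., using the within-prior GPA band rates) gives the causal effect.
Adjusting over the population distribution of prior GPA band: 0.529·(0.938−0.741) + 0.471·(0.272−0.158) = +0.158.

+0.16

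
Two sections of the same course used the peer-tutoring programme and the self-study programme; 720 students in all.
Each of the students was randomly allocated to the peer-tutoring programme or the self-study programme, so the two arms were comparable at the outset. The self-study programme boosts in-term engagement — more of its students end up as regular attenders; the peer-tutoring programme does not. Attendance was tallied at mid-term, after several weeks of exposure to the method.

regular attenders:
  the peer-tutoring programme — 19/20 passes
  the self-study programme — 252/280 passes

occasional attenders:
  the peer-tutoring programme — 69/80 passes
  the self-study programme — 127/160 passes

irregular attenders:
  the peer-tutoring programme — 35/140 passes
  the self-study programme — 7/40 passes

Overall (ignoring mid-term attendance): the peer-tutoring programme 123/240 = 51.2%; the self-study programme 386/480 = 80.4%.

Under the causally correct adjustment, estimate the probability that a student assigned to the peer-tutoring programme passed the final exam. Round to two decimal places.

the peer-tutoring programme is higher inside every mid-term attendance stratum but the self-study programme is higher in aggregate. Whether to stratify depends on how mid-term attendance relates to the teaching method.
Mid-term attendance lies on the pathway teaching method → mid-term attendance → outcome, so adjusting for it blocks the indirect effect. For the total causal effect of teaching method, use the unadjusted pooled rates.
So P(outcome | do(the peer-tutoring programme)) is just the pooled rate for the peer-tutoring programme: 123/240 = 0.512.

0.51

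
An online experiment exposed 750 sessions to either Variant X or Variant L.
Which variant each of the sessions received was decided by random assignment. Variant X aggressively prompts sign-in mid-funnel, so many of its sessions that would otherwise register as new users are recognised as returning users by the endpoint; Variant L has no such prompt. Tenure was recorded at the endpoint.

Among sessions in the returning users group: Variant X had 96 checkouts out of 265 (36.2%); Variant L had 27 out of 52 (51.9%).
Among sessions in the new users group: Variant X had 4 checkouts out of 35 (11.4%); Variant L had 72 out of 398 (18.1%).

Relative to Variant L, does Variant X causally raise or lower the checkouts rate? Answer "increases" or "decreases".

The stratified and pooled comparisons disagree (Variant L wins within each user tenure; Variant X wins overall), so the answer turns on the causal role of user tenure.
Because the variant influences user tenure, user tenure is a post-treatment mediator, not a confounder. Stratifying on it would bias the estimate; the causal effect is the crude pooled difference.
Pooled: Variant X 33.3% vs Variant L 22.0%; Variant X is higher overall.

increases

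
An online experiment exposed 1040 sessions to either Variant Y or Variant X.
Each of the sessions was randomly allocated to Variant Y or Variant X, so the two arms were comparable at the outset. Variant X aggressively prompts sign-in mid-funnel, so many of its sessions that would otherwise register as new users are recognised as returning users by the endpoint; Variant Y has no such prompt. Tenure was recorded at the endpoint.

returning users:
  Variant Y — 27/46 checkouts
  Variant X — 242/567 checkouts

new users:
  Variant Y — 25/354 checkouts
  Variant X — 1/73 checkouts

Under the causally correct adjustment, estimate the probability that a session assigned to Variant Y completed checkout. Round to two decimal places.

0.13

User tenure lies on the pathway variant → user tenure → outcome, so adjusting for it blocks the indirect effect. For the total causal effect of variant, use the unadjusted pooled rates.
So P(outcome | do(Variant Y)) is just the pooled rate for Variant Y: 52/400 = 0.130.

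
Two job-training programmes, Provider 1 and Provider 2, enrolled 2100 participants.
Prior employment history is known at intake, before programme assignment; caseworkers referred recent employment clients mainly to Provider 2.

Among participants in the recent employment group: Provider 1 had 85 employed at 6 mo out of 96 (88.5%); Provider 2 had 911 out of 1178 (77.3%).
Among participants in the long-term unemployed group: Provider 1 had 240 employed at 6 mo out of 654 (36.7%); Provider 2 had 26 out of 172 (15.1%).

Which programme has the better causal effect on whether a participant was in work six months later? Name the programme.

Provider 1

Here prior employment history is a common cause — it drives both which programme a case falls under and the outcome. The crude comparison mixes populations; the stratum-specific rates are the causally relevant ones.
Within each level — recent employment: 88.5% vs 77.3%; long-term unemployed: 36.7% vs 15.1% — Provider 1 is higher every time.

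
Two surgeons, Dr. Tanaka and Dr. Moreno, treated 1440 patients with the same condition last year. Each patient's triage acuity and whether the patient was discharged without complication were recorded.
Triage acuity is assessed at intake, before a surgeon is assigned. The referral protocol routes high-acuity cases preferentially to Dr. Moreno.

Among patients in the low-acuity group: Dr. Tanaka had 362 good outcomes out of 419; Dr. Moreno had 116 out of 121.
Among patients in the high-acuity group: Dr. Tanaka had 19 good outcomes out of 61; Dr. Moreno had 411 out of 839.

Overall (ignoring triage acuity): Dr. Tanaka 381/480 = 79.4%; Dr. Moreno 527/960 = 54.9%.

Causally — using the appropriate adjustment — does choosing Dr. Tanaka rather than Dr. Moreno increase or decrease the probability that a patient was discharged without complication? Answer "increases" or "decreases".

decreases

Within every triage acuity level Dr. Moreno has the higher rate, yet pooled Dr. Tanaka does — Simpson's reversal.
Triage acuity differs across surgeons for reasons unrelated to any effect of the surgeon itself, and it separately predicts the outcome — a classic confounder. We must compare within triage acuity levels.
Within each level — low-acuity: 86.4% vs 95.9%; high-acuity: 31.1% vs 49.0% — Dr. Moreno is higher every time.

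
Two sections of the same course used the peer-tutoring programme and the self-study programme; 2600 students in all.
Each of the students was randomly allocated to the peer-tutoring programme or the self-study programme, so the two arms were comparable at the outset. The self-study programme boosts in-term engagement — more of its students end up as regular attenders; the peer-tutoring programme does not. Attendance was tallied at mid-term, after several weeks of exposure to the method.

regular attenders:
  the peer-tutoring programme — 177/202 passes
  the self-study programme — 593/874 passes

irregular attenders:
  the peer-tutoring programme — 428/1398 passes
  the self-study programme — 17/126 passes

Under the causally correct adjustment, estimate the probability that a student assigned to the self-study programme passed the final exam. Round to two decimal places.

0.61

The mid-term attendance-specific comparison favours the peer-tutoring programme throughout, but the pooled figures favour the self-study programme. The question is whether to condition on mid-term attendance.
Mid-term attendance is recorded after the teaching method and is itself shifted by it — it sits on the causal path from teaching method to outcome. Conditioning on a mediator would strip out part of the effect we want; the pooled comparison gives the total causal effect.
So P(outcome | do(the self-study programme)) is just the pooled rate for the self-study programme: 610/1000 = 0.610.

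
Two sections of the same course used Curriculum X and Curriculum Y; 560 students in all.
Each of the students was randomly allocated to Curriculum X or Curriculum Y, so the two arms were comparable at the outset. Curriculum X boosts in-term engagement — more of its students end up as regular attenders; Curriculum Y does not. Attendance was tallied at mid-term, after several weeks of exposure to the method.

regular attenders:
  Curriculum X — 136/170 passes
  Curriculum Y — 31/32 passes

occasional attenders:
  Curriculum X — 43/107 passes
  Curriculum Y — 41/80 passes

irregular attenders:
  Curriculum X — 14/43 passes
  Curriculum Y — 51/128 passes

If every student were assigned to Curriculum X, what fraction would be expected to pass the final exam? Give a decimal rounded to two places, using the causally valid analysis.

0.60

Within every mid-term attendance level Curriculum Y has the higher rate, yet pooled Curriculum X does — Simpson's reversal.
The distribution of mid-term attendance is itself part of what the teaching method does — it is an intermediate outcome. Holding it fixed would remove that part of the effect; the total effect is the pooled difference.
So P(outcome | do(Curriculum X)) is just the pooled rate for Curriculum X: 193/320 = 0.603.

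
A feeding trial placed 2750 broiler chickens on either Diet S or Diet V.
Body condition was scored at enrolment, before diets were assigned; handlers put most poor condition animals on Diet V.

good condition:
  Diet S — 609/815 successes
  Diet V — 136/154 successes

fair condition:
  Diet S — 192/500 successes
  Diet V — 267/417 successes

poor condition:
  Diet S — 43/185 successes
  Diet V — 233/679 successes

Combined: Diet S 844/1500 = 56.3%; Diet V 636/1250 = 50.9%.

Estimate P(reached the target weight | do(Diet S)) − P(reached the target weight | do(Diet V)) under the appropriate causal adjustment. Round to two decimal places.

Starting body condition differs across diets for reasons unrelated to any effect of the diet itself, and it separately predicts the outcome — a classic confounder. We must compare within starting body condition levels.
Adjusting over the population distribution of starting body condition: 0.352·(0.747−0.883) + 0.333·(0.384−0.640) + 0.314·(0.232−0.343) = -0.168.

-0.17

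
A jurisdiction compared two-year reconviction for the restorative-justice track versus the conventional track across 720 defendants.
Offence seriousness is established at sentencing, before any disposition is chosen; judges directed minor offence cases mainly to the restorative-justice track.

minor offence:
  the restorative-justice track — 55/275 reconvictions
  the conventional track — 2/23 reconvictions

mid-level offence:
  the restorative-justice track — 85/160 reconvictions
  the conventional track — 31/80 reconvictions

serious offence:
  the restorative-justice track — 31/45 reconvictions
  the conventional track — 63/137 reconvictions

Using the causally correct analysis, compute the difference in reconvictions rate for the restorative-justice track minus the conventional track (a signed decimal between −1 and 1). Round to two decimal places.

Since offence seriousness is a pre-existing factor (not a product of the disposition) and it affects the outcome on its own, it is a confounder. The stratified rates, not the pooled rate, identify the causal effect.
Adjusting over the population distribution of offence seriousness: 0.414·(0.200−0.087) + 0.333·(0.531−0.388) + 0.253·(0.689−0.460) = +0.153.

+0.15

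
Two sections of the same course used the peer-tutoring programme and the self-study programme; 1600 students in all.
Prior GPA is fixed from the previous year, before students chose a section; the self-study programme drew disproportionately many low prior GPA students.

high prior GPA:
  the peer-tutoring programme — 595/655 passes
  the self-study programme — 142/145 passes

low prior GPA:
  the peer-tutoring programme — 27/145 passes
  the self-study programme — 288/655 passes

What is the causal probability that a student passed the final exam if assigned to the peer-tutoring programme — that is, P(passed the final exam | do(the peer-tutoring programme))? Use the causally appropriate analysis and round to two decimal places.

0.55

The imbalance in prior GPA band arose from how students were allocated, not from anything the teaching method did; and prior GPA band independently affects the outcome. The pooled gap is confounded — condition on prior GPA band.
Standardising the peer-tutoring programme to the population prior GPA band mix: 0.500·595/655 + 0.500·27/145 = 0.547.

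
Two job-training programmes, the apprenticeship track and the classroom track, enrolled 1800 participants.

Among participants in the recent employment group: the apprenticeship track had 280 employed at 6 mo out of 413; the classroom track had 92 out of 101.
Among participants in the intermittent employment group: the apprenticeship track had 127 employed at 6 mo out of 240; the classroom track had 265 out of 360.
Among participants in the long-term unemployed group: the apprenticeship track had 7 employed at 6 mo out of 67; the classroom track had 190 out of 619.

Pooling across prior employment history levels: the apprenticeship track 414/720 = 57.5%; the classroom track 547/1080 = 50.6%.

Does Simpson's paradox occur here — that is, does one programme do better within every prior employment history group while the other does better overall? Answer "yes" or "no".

Within each prior employment history level (recent employment 67.8% vs 91.1%; intermittent employment 52.9% vs 73.6%; long-term unemployed 10.4% vs 30.7%), the classroom track has the higher rate every time. Pooled: 57.5% vs 50.6% — the apprenticeship track has the higher rate overall. The two comparisons disagree.

yes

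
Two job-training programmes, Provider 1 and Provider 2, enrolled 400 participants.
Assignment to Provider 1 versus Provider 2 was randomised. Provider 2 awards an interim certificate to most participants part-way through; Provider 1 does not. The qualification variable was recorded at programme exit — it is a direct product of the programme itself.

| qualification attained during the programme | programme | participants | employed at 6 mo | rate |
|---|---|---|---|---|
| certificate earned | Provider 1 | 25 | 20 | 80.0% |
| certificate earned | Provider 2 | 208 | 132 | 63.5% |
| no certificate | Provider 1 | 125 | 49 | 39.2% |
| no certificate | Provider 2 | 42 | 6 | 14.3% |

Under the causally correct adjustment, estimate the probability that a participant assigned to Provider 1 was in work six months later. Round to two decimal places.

Provider 1 is higher inside every qualification attained during the programme stratum but Provider 2 is higher in aggregate. Whether to stratify depends on how qualification attained during the programme relates to the programme.
Because the programme influences qualification attained during the programme, qualification attained during the programme is a post-treatment mediator, not a confounder. Stratifying on it would bias the estimate; the causal effect is the crude pooled difference.
So P(outcome | do(Provider 1)) is just the pooled rate for Provider 1: 69/150 = 0.460.

0.46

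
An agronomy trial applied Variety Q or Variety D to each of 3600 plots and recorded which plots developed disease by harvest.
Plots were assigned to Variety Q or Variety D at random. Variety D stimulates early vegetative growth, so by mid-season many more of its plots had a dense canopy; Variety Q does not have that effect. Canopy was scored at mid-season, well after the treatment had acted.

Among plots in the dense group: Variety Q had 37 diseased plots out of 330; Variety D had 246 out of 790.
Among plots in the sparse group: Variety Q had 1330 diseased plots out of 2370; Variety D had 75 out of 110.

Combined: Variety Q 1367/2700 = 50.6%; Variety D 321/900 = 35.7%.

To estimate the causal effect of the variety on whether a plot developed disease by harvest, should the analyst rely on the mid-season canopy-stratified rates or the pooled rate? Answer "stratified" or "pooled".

The stratified and pooled comparisons disagree (Variety Q wins within each mid-season canopy; Variety D wins overall), so the answer turns on the causal role of mid-season canopy.
Mid-season canopy here is a post-treatment variable shaped by the variety; conditioning on it would introduce bias rather than remove it. The overall comparison is the causal one.
Pooled: Variety Q 50.6% vs Variety D 35.7%; Variety D is lower overall.

pooled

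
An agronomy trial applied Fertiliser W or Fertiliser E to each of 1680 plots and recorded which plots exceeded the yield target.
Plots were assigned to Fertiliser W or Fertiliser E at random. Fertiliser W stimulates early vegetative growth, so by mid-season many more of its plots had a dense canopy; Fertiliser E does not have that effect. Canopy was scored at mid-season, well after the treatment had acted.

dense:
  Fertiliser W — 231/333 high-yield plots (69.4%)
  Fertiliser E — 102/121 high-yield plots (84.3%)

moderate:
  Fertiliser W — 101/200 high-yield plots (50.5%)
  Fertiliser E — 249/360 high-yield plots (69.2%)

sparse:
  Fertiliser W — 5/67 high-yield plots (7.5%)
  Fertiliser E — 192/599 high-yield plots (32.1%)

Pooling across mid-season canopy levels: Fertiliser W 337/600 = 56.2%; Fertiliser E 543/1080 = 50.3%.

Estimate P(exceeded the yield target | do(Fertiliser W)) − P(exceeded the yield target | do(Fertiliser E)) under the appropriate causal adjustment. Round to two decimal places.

+0.06

Fertiliser E is higher inside every mid-season canopy stratum but Fertiliser W is higher in aggregate. Whether to stratify depends on how mid-season canopy relates to the fertiliser.
Because the fertiliser influences mid-season canopy, mid-season canopy is a post-treatment mediator, not a confounder. Stratifying on it would bias the estimate; the causal effect is the crude pooled difference.
The causal difference is the pooled difference: 0.562 − 0.503 = +0.059.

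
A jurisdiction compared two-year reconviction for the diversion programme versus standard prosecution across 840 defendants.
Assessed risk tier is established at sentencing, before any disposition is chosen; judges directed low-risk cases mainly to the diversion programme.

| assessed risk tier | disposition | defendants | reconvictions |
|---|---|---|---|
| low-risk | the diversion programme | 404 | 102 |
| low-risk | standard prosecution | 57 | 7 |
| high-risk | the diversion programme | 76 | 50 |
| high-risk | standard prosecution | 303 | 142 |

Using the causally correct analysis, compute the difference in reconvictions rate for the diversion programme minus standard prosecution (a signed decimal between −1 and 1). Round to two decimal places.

Assessed risk tier is set before the disposition has any effect — it is not caused by the disposition — and it independently drives the outcome. That makes it a confounder, so the causal comparison is within assessed risk tier levels.
Adjusting over the population distribution of assessed risk tier: 0.549·(0.252−0.123) + 0.451·(0.658−0.469) = +0.157.

+0.16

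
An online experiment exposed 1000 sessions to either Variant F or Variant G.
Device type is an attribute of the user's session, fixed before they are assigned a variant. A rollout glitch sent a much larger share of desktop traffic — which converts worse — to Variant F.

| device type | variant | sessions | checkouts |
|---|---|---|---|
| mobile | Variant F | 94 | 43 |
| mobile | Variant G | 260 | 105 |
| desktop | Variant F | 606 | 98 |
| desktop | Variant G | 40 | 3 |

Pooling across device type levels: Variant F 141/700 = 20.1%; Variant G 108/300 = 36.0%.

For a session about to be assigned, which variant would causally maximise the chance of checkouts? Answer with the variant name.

The imbalance in device type arose from how sessions were allocated, not from anything the variant did; and device type independently affects the outcome. The pooled gap is confounded — condition on device type.
Within each level — mobile: 45.7% vs 40.4%; desktop: 16.2% vs 7.5% — Variant F is higher every time.

Variant F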